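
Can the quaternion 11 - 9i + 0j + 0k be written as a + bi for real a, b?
Yes. The quaternion 11 - 9i has j- and k-coefficients y = z = 0, so it lies in the complex subalgebra spanned by 1 and i.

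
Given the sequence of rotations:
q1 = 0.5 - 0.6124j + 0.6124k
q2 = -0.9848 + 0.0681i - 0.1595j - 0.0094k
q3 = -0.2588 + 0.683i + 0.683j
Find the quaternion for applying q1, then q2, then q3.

q2 · q1 = -0.5843 - 0.0694i + 0.4816j - 0.6495k
q3 · q2 · q1 = -0.1303 - 0.8247i - 0.0801j + 0.5444k
-0.1303 - 0.8247i - 0.0801j + 0.5444k


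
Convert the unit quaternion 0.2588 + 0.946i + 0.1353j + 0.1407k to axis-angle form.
axis = (0.9794, 0.1401, 0.1457), θ = 5π/6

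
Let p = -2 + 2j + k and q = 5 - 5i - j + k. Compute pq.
-9 + 13i + 7j + 13k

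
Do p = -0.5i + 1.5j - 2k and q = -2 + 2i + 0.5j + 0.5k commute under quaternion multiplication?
No: pq = 1.25 + 2.75i - 6.75j + 0.75k ≠ 1.25 - 0.75i + 0.75j + 7.25k = qp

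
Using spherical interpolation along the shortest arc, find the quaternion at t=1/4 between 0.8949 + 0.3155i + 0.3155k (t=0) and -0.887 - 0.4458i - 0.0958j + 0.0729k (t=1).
0.9082 + 0.3544i + 0.0246j + 0.221k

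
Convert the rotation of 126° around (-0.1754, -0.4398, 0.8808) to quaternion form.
0.454 - 0.1563i - 0.3919j + 0.7848k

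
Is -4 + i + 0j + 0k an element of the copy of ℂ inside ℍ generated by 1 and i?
Yes. The quaternion -4 + i has j- and k-coefficients y = z = 0, so it lies in the complex subalgebra spanned by 1 and i.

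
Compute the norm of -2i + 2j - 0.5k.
2.872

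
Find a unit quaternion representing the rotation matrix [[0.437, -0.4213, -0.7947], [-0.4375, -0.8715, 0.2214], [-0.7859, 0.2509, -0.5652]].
0.0087 + 0.8476i - 0.2533j - 0.4662k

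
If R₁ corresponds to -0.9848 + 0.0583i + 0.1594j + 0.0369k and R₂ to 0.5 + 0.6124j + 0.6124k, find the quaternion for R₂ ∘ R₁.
-0.6126 - 0.0459i - 0.4877j - 0.6203k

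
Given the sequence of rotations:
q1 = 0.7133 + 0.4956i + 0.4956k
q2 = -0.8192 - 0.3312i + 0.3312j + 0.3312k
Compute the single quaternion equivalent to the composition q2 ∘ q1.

q2 · q1 = -0.5843 - 0.4781i + 0.5645j - 0.3339k
-0.5843 - 0.4781i + 0.5645j - 0.3339k


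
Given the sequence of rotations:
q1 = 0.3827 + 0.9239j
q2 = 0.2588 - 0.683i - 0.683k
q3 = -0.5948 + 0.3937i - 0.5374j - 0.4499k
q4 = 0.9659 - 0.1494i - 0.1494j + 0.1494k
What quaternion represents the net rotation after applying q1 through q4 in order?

q2 · q1 = 0.099 + 0.3696i + 0.2391j - 0.8924k
q3 · q2 · q1 = -0.4774 + 0.4063i - 0.0104j + 0.779k
q4 · q3 · q2 · q1 = -0.5184 + 0.3489i + 0.2384j + 0.7434k
-0.5184 + 0.3489i + 0.2384j + 0.7434k


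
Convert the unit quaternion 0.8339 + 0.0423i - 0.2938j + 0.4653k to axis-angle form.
axis = (0.0766, -0.5323, 0.8431), θ = 67°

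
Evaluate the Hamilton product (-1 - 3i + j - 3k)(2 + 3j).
-5 + 3i - j - 15k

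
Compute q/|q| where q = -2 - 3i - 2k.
-0.4851 - 0.7276i - 0.4851k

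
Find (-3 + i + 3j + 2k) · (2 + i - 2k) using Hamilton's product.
-3 - 7i + 10j + 7k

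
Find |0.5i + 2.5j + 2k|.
3.24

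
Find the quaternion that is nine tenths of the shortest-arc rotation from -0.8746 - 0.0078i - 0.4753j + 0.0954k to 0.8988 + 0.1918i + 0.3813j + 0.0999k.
-0.8997 - 0.1739i - 0.3922j - 0.0805k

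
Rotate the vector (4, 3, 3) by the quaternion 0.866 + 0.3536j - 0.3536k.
(5.674, -0.95, -0.95)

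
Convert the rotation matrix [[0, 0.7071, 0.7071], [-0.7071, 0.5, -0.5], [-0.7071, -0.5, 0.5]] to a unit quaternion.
0.7071 + 0.5j - 0.5k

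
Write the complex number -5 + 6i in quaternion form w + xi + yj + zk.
-5 + 6i + 0j + 0k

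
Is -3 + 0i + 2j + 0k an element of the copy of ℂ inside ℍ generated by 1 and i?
No. The quaternion -3 + 2j has j-coefficient y = 2 and k-coefficient z = 0, not both zero, so it does not lie in the complex subalgebra spanned by 1 and i.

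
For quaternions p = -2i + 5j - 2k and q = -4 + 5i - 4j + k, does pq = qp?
No: pq = 32 + 5i - 28j - 9k ≠ 32 + 11i - 12j + 25k = qp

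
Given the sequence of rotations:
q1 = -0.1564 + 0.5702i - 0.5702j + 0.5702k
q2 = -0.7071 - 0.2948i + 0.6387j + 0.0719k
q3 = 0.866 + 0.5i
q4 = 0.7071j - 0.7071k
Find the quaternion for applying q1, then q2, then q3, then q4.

q2 · q1 = 0.6019 + 0.0481i + 0.5124j - 0.6105k
q3 · q2 · q1 = 0.4972 + 0.3426i + 0.749j - 0.2725k
q4 · q3 · q2 · q1 = -0.7223 + 0.3369i + 0.1093j - 0.5938k
-0.7223 + 0.3369i + 0.1093j - 0.5938k


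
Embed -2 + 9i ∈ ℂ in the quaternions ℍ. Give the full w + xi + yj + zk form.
-2 + 9i + 0j + 0k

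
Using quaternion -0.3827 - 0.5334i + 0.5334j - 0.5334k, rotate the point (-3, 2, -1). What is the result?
(-1.701, 1.183, -3.115)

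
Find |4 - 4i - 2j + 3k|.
√45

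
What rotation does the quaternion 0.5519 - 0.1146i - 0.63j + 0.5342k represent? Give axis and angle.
axis = (-0.1374, -0.7555, 0.6406), θ = 113°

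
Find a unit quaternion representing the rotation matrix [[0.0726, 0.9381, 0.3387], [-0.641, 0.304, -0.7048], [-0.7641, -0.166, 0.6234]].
0.7071 + 0.1905i + 0.3899j - 0.5583k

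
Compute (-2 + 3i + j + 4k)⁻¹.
-0.0667 - 0.1i - 0.0333j - 0.1333k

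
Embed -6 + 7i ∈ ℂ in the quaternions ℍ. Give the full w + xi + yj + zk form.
-6 + 7i + 0j + 0k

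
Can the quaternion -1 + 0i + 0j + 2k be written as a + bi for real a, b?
No. The quaternion -1 + 2k has j-coefficient y = 0 and k-coefficient z = 2, not both zero, so it does not lie in the complex subalgebra spanned by 1 and i.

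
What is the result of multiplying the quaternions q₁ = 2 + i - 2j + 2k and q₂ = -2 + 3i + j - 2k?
-1 + 6i + 14j - k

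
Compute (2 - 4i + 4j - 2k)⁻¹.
0.05 + 0.1i - 0.1j + 0.05k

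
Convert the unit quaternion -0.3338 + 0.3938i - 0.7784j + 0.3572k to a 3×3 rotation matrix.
[[-0.467, -0.3746, 0.801], [-0.8515, 0.4347, -0.2932], [-0.2383, -0.819, -0.522]]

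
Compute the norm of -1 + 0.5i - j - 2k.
2.5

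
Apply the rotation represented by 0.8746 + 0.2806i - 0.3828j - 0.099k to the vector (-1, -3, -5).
(3.063, -0.006, -5.061)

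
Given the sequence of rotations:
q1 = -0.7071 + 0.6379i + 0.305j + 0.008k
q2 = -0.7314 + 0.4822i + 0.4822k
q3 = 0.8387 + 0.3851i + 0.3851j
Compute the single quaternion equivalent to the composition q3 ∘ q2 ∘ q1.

q2 · q1 = 0.2057 - 0.9546i + 0.0807j - 0.1997k
q3 · q2 · q1 = 0.5091 - 0.7983i + 0.2238j + 0.2312k
0.5091 - 0.7983i + 0.2238j + 0.2312k


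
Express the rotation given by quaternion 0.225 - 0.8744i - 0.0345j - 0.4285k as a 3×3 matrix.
[[0.6304, 0.2532, 0.7338], [-0.1325, -0.8964, 0.423], [0.7649, -0.3639, -0.5315]]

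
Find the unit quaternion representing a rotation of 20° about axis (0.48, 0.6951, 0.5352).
0.9848 + 0.0834i + 0.1207j + 0.0929k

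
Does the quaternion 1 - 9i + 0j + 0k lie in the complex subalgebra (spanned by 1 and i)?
Yes. The quaternion 1 - 9i has j- and k-coefficients y = z = 0, so it lies in the complex subalgebra spanned by 1 and i.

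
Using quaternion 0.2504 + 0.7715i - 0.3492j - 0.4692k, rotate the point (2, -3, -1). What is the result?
(2.442, 0.403, -2.806)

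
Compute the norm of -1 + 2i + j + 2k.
√10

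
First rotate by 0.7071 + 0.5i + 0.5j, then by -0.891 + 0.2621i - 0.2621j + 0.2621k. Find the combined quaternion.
-0.63 - 0.3912i - 0.4998j + 0.4474k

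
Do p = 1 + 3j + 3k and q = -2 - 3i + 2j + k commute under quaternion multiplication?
No: pq = -11 - 6i - 13j + 4k ≠ -11 + 5j - 14k = qp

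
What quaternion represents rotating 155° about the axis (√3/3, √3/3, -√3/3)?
0.2164 + 0.5637i + 0.5637j - 0.5637k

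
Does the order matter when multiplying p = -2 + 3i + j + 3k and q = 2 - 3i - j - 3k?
No: pq = qp = 15 + 12i + 4j + 12k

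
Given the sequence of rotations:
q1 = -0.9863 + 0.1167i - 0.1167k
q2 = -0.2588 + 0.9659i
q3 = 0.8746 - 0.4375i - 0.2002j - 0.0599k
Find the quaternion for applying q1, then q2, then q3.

q2 · q1 = 0.1425 - 0.9829i + 0.1127j + 0.0302k
q3 · q2 · q1 = -0.281 - 0.9213i + 0.1421j - 0.2282k
-0.281 - 0.9213i + 0.1421j - 0.2282k


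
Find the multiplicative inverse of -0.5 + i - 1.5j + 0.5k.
-0.1333 - 0.2667i + 0.4j - 0.1333k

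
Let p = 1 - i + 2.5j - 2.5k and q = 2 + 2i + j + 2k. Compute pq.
6.5 + 7.5i + 3j - 9k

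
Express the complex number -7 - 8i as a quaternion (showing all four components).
-7 - 8i + 0j + 0k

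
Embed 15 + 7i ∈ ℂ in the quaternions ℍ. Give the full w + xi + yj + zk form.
15 + 7i + 0j + 0k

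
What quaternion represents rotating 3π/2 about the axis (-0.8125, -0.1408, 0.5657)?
-0.7071 - 0.5745i - 0.0996j + 0.4k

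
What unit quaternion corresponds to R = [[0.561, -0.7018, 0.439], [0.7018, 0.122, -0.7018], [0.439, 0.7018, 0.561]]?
0.749 + 0.4685i + 0.4685k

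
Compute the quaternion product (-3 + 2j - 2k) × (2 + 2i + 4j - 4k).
-22 - 6i - 12j + 4k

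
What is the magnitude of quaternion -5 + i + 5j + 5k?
√76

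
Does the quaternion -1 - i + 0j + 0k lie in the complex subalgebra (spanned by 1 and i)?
Yes. The quaternion -1 - i has j- and k-coefficients y = z = 0, so it lies in the complex subalgebra spanned by 1 and i.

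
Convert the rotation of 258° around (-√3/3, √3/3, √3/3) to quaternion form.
-0.6293 - 0.4487i + 0.4487j + 0.4487k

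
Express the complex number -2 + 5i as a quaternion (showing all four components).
-2 + 5i + 0j + 0k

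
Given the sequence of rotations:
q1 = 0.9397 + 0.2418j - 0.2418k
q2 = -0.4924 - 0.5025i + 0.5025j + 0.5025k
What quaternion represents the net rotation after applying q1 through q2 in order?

q2 · q1 = -0.4627 - 0.7152i + 0.2316j + 0.4698k
-0.4627 - 0.7152i + 0.2316j + 0.4698k


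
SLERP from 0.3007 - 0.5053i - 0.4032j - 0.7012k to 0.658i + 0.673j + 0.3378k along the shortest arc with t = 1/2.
0.1567 - 0.6063i - 0.5609j - 0.5415k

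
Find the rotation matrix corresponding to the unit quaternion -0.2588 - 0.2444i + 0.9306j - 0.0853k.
[[-0.7466, -0.499, -0.44], [-0.4107, 0.866, -0.2853], [0.5234, -0.0323, -0.8515]]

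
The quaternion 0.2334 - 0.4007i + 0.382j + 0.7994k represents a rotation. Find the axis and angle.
axis = (-0.4121, 0.3929, 0.8221), θ = 153°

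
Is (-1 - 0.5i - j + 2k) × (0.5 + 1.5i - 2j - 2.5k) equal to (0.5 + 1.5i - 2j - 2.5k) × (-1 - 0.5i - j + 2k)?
No: pq = 3.25 + 4.75i + 3.25j + 6k ≠ 3.25 - 8.25i - 0.25j + k = qp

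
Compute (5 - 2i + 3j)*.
5 + 2i - 3j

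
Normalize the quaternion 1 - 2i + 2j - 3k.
0.2357 - 0.4714i + 0.4714j - 0.7071k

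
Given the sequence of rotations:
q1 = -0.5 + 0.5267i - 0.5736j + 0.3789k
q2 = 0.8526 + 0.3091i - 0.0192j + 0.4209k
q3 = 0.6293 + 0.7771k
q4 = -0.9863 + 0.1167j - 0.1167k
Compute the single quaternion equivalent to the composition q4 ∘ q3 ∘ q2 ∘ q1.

q2 · q1 = -0.7596 + 0.5287i - 0.3749j - 0.0546k
q3 · q2 · q1 = -0.4356 + 0.624i + 0.1749j - 0.6246k
q4 · q3 · q2 · q1 = 0.3363 - 0.6679i - 0.2962j + 0.5941k
0.3363 - 0.6679i - 0.2962j + 0.5941k


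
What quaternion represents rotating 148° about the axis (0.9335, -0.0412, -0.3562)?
0.2756 + 0.8973i - 0.0396j - 0.3424k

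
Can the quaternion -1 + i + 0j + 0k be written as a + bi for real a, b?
Yes. The quaternion -1 + i has j- and k-coefficients y = z = 0, so it lies in the complex subalgebra spanned by 1 and i.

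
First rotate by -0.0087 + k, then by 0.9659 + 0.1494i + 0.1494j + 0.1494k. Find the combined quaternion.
-0.1578 + 0.1481i - 0.1507j + 0.9646k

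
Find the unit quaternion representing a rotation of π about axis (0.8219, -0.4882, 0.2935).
0.8219i - 0.4882j + 0.2935k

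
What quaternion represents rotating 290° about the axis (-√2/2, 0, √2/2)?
-0.8192 - 0.4056i + 0.4056k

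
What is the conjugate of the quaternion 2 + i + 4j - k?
2 - i - 4j + k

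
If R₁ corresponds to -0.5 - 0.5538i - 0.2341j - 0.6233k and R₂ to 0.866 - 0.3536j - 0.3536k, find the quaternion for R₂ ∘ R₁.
-0.7362 - 0.342i + 0.1699j - 0.5588k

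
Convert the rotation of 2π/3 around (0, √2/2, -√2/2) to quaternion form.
0.5 + 0.6124j - 0.6124k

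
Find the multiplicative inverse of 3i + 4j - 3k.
-0.0882i - 0.1176j + 0.0882k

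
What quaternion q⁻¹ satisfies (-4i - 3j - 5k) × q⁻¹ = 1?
0.08i + 0.06j + 0.1k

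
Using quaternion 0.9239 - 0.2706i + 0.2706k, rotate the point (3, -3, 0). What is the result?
(4.061, -0.621, 1.061)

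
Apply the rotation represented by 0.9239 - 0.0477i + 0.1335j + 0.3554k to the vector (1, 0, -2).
(0.286, 0.278, -2.2)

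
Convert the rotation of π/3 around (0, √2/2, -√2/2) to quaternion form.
0.866 + 0.3536j - 0.3536k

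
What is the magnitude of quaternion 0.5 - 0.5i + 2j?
2.121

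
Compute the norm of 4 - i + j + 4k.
√34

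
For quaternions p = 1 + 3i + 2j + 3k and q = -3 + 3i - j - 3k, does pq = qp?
No: pq = -1 - 9i + 11j - 21k ≠ -1 - 3i - 25j - 3k = qp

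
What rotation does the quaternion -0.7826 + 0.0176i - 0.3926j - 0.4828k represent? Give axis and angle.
axis = (0.0283, -0.6307, -0.7755), θ = 283°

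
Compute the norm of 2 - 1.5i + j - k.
2.872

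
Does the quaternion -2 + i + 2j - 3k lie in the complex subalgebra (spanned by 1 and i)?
No. The quaternion -2 + i + 2j - 3k has j-coefficient y = 2 and k-coefficient z = -3, not both zero, so it does not lie in the complex subalgebra spanned by 1 and i.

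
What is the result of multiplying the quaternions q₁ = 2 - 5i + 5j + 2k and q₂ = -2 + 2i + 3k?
29i + 9j - 8k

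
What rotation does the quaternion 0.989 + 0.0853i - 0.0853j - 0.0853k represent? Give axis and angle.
axis = (√3/3, -√3/3, -√3/3), θ = 17°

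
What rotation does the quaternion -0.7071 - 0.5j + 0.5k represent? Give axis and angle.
axis = (0, -√2/2, √2/2), θ = 3π/2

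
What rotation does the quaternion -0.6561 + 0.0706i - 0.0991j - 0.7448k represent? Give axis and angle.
axis = (0.0936, -0.1313, -0.9869), θ = 262°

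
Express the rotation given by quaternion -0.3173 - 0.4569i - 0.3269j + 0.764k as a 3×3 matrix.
[[-0.3811, 0.7836, -0.4907], [-0.1861, -0.5849, -0.7895], [-0.9056, -0.2096, 0.3688]]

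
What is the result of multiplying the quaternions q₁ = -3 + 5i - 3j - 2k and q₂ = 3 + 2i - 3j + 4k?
-20 - 9i - 24j - 27k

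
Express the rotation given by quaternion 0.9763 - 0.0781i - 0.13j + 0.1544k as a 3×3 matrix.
[[0.9185, -0.2812, -0.278], [0.3218, 0.9401, 0.1124], [0.2297, -0.1926, 0.954]]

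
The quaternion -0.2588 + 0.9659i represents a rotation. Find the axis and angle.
axis = (1, 0, 0), θ = 7π/6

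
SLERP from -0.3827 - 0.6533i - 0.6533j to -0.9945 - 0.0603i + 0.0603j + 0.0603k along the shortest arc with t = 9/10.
-0.9881 - 0.1402i - 0.0262j + 0.057k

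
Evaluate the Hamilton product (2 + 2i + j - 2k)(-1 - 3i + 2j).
2 - 4i + 9j + 9k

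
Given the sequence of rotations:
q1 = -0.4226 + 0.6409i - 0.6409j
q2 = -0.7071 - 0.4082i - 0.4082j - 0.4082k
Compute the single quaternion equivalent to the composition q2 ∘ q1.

q2 · q1 = 0.2988 - 0.5423i + 0.3641j + 0.6957k
0.2988 - 0.5423i + 0.3641j + 0.6957k


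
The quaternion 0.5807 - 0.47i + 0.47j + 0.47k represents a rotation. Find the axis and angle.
axis = (-√3/3, √3/3, √3/3), θ = 109°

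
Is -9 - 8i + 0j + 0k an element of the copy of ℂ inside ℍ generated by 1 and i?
Yes. The quaternion -9 - 8i has j- and k-coefficients y = z = 0, so it lies in the complex subalgebra spanned by 1 and i.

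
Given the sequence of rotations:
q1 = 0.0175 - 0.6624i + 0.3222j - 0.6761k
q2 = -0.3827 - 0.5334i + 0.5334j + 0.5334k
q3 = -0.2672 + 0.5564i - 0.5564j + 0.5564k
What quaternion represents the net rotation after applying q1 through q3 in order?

q2 · q1 = -0.1713 - 0.2883i - 0.8279j + 0.4495k
q3 · q2 · q1 = -0.5046 + 0.1923i - 0.094j - 0.8365k
-0.5046 + 0.1923i - 0.094j - 0.8365k


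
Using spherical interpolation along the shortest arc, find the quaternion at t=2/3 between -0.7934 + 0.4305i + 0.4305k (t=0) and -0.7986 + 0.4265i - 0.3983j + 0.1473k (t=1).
-0.819 + 0.4397i - 0.2717j + 0.2493k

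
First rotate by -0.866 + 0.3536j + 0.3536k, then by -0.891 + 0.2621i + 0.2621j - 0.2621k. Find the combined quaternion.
0.7716 - 0.0416i - 0.6347j + 0.0046k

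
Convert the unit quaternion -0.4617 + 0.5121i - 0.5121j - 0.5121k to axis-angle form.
axis = (√3/3, -√3/3, -√3/3), θ = 235°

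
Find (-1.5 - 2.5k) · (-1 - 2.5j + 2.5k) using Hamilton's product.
7.75 - 6.25i + 3.75j - 1.25k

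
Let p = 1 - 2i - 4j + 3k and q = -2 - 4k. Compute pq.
10 + 20i - 10k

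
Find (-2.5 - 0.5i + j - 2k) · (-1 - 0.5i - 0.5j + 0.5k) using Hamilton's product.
3.75 + 1.25i + 1.5j + 1.5k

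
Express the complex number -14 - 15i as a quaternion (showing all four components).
-14 - 15i + 0j + 0k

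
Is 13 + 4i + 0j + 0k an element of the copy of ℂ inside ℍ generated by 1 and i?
Yes. The quaternion 13 + 4i has j- and k-coefficients y = z = 0, so it lies in the complex subalgebra spanned by 1 and i.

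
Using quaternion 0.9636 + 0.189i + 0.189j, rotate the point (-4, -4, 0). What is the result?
(-4, -4, 0)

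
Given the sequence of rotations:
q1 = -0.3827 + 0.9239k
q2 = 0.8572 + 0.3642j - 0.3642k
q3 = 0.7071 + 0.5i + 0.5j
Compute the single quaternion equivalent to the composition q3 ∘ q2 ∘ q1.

q2 · q1 = 0.0084 + 0.3365i - 0.1394j + 0.9313k
q3 · q2 · q1 = -0.0926 + 0.7078i - 0.56j + 0.4206k
-0.0926 + 0.7078i - 0.56j + 0.4206k


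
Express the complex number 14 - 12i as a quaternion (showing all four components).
14 - 12i + 0j + 0k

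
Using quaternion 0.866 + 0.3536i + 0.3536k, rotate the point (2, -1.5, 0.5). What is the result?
(2.544, 0.169, -0.044)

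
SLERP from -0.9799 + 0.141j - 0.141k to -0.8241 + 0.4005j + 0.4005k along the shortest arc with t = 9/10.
-0.8561 + 0.3802j + 0.3501k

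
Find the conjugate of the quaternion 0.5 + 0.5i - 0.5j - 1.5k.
0.5 - 0.5i + 0.5j + 1.5k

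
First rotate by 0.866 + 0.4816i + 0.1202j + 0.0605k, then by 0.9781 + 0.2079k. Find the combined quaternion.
0.8345 + 0.4461i + 0.2177j + 0.2392k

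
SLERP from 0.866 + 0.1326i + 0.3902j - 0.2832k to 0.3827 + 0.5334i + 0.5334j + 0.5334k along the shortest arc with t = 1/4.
0.8293 + 0.2713i + 0.4834j - 0.071k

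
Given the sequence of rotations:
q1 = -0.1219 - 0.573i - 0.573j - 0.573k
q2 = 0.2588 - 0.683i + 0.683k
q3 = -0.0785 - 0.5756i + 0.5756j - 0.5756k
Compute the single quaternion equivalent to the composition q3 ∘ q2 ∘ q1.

q2 · q1 = -0.0315 + 0.3263i - 0.931j + 0.1598k
q3 · q2 · q1 = 0.8182 - 0.4514i - 0.0409j + 0.3537k
0.8182 - 0.4514i - 0.0409j + 0.3537k


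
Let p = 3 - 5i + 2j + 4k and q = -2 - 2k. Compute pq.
2 + 6i - 14j - 14k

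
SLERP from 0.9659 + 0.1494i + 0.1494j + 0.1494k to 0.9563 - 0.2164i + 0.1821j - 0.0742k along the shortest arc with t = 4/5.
0.9729 - 0.1443i + 0.1781j - 0.0292k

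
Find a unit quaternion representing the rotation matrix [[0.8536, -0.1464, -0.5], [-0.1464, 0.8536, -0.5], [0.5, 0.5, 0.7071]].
0.9239 + 0.2706i - 0.2706j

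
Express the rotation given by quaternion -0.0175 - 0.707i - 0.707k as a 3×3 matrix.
[[0.0003, -0.0247, 0.9997], [0.0247, -0.9994, -0.0247], [0.9997, 0.0247, 0.0003]]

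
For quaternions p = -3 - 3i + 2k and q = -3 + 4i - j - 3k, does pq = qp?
No: pq = 27 - i + 2j + 6k ≠ 27 - 5i + 4j = qp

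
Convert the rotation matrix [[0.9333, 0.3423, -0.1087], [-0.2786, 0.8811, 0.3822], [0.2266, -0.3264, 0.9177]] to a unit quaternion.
0.9659 - 0.1834i - 0.0868j - 0.1607k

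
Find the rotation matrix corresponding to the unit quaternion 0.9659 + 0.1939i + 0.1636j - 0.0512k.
[[0.9412, 0.1624, 0.2962], [-0.0355, 0.9196, -0.3913], [-0.3359, 0.3578, 0.8713]]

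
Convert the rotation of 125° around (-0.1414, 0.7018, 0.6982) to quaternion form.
0.4617 - 0.1254i + 0.6225j + 0.6193k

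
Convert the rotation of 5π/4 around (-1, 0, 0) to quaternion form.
-0.3827 - 0.9239i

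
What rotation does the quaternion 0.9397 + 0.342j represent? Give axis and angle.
axis = (0, 1, 0), θ = 40°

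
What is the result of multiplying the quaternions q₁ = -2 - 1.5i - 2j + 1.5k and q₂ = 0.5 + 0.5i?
-0.25 - 1.75i - 0.25j + 1.75k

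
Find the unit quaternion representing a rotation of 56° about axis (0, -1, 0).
0.8829 - 0.4695j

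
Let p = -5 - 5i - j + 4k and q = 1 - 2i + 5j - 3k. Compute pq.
2 - 12i - 49j - 8k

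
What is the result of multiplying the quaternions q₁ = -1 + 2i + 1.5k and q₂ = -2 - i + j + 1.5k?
1.75 - 4.5i - 5.5j - 2.5k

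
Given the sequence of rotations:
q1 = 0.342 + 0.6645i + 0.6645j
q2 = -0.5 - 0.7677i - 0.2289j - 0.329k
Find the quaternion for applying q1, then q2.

q2 · q1 = 0.4912 - 0.3762i - 0.6292j - 0.4706k
0.4912 - 0.3762i - 0.6292j - 0.4706k


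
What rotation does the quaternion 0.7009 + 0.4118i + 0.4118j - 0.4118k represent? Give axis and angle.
axis = (√3/3, √3/3, -√3/3), θ = 91°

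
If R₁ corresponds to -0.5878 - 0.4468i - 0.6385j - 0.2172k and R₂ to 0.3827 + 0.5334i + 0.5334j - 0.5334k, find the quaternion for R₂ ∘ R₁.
0.2381 - 0.941i - 0.2037j + 0.1282k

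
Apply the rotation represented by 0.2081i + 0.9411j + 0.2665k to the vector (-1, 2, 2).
(1.919, 2.154, -0.824)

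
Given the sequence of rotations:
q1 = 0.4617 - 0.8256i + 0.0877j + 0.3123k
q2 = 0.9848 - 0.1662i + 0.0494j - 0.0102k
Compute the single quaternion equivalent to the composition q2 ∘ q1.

q2 · q1 = 0.3163 - 0.8735i + 0.1695j + 0.3291k
0.3163 - 0.8735i + 0.1695j + 0.3291k


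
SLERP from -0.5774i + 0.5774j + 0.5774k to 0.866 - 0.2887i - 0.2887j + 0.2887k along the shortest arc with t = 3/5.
0.6552 - 0.5301i + 0.0933j + 0.5301k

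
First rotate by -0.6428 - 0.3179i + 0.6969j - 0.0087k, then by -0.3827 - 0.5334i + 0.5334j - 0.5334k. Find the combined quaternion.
-0.2999 + 0.8316i - 0.4446j + 0.144k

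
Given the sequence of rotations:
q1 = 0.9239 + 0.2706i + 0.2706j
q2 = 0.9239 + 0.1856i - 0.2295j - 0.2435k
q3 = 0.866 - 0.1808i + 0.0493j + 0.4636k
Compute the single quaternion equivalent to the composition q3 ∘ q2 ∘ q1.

q2 · q1 = 0.8655 + 0.4874i - 0.0279j - 0.1126k
q3 · q2 · q1 = 0.8912 + 0.273i + 0.2241j + 0.2847k
0.8912 + 0.273i + 0.2241j + 0.2847k


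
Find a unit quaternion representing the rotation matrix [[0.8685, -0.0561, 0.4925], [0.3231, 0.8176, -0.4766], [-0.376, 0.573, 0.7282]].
0.9239 + 0.284i + 0.235j + 0.1026k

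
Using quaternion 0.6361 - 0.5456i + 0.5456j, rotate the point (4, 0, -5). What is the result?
(-1.852, -5.852, -1.823)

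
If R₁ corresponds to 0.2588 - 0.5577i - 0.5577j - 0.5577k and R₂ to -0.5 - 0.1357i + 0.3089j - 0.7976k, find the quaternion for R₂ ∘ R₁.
-0.4776 - 0.3734i + 0.7279j + 0.3204k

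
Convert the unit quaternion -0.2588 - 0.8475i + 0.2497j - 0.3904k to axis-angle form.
axis = (-0.8774, 0.2585, -0.4042), θ = 7π/6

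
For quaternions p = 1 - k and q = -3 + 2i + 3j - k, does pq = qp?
No: pq = -4 + 5i + j + 2k ≠ -4 - i + 5j + 2k = qp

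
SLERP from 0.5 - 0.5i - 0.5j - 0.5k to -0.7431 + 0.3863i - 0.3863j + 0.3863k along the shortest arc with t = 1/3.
0.6516 - 0.5141i - 0.2164j - 0.5141k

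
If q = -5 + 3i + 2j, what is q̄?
-5 - 3i - 2j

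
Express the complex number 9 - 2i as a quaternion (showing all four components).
9 - 2i + 0j + 0k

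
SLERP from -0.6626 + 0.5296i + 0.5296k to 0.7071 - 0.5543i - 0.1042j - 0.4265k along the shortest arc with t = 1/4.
-0.6753 + 0.537i + 0.0261j + 0.5049k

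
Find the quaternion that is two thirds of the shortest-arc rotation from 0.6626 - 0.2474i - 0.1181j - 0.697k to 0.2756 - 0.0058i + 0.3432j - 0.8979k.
0.4298 - 0.0927i + 0.1971j - 0.8763k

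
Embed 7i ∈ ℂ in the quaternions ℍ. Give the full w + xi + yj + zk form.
0 + 7i + 0j + 0k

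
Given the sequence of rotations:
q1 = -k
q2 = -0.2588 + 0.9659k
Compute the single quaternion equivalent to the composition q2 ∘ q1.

q2 · q1 = 0.9659 + 0.2588k
0.9659 + 0.2588k


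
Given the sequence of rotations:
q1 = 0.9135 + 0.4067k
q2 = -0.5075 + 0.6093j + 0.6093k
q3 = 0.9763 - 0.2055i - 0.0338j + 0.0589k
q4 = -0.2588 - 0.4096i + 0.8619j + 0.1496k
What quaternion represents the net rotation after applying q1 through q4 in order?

q2 · q1 = -0.7114 + 0.2478i + 0.5566j + 0.3502k
q3 · q2 · q1 = -0.6454 + 0.3435i + 0.654j + 0.194k
q4 · q3 · q2 · q1 = -0.285 + 0.2448i - 0.5947j - 0.7107k
-0.285 + 0.2448i - 0.5947j - 0.7107k


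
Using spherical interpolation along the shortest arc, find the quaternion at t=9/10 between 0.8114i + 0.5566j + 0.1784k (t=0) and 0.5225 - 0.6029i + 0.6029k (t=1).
-0.4935 + 0.6727i + 0.0708j - 0.5467k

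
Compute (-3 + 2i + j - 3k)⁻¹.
-0.1304 - 0.087i - 0.0435j + 0.1304k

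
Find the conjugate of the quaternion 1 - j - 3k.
1 + j + 3k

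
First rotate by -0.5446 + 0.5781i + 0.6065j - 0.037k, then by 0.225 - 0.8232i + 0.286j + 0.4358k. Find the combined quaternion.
0.196 + 0.3035i + 0.2022j - 0.9103k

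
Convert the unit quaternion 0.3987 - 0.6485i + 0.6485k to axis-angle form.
axis = (-√2/2, 0, √2/2), θ = 133°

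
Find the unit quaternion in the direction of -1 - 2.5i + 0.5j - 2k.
-0.2949 - 0.7372i + 0.1474j - 0.5898k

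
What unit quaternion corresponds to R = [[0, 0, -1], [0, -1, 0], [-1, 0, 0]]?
-0.7071i + 0.7071k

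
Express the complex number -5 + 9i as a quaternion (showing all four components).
-5 + 9i + 0j + 0k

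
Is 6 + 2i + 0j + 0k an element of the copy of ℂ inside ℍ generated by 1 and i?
Yes. The quaternion 6 + 2i has j- and k-coefficients y = z = 0, so it lies in the complex subalgebra spanned by 1 and i.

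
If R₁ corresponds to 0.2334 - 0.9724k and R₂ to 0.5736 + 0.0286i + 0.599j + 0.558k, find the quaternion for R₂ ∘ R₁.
0.6765 - 0.5758i + 0.1676j - 0.4275k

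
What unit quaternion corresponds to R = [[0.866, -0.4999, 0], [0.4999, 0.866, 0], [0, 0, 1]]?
0.9659 + 0.2588k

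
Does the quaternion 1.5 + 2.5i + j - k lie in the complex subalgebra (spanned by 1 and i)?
No. The quaternion 1.5 + 2.5i + j - k has j-coefficient y = 1 and k-coefficient z = -1, not both zero, so it does not lie in the complex subalgebra spanned by 1 and i.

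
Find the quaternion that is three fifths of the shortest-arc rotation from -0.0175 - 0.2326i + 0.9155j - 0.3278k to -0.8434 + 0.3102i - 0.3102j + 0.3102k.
0.5737 - 0.3257i + 0.6534j - 0.3714k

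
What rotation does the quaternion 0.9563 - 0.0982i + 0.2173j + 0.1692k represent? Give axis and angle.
axis = (-0.3359, 0.7432, 0.5787), θ = 34°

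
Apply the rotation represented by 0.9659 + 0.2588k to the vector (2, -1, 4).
(2.232, 0.134, 4)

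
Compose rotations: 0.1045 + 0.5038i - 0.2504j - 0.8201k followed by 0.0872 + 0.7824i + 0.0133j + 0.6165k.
0.1239 + 0.2692i + 0.9318j - 0.2097k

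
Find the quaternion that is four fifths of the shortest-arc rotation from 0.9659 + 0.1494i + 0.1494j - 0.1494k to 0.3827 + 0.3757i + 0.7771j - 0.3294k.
0.5471 + 0.3523i + 0.6918j - 0.3131k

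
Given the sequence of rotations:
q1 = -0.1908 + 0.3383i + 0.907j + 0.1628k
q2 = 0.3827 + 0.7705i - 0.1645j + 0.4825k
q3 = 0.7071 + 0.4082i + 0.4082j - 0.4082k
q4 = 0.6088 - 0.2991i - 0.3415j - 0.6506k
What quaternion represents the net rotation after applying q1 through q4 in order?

q2 · q1 = -0.263 - 0.482i + 0.4163j + 0.7247k
q3 · q2 · q1 = 0.1367 + 0.0176i + 0.0879j + 0.9865k
q4 · q3 · q2 · q1 = 0.7603 - 0.3099i + 0.2904j + 0.4914k
0.7603 - 0.3099i + 0.2904j + 0.4914k


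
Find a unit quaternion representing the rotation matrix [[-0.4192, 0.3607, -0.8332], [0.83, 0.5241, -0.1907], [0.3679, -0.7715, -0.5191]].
-0.3827 + 0.3794i + 0.7846j - 0.3066k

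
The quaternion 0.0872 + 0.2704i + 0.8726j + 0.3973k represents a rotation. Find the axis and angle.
axis = (0.2714, 0.8759, 0.3988), θ = 170°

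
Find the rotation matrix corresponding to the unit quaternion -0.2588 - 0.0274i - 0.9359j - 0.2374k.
[[-0.8645, -0.0716, 0.4974], [0.1742, 0.8858, 0.4302], [-0.4714, 0.4585, -0.7533]]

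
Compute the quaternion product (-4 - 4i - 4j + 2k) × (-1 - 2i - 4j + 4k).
-28 + 4i + 32j - 10k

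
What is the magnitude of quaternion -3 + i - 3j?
√19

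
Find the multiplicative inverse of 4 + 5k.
0.0976 - 0.122k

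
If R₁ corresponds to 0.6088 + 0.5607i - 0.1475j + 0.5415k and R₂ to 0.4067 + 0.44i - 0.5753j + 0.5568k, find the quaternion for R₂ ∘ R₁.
-0.3855 + 0.2665i - 0.3363j + 0.8169k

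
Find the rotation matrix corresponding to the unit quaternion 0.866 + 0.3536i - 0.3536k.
[[0.7499, 0.6124, -0.2501], [-0.6124, 0.4999, -0.6124], [-0.2501, 0.6124, 0.7499]]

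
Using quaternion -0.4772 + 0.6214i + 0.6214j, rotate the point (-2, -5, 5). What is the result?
(-7.282, 0.282, -0.944)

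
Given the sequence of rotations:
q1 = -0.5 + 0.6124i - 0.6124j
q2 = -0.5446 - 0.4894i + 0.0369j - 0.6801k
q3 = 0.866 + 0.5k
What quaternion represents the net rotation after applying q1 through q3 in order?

q2 · q1 = 0.5946 - 0.5053i - 0.1014j + 0.6172k
q3 · q2 · q1 = 0.2063 - 0.3869i - 0.3405j + 0.8318k
0.2063 - 0.3869i - 0.3405j + 0.8318k


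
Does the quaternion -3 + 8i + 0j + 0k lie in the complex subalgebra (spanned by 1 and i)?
Yes. The quaternion -3 + 8i has j- and k-coefficients y = z = 0, so it lies in the complex subalgebra spanned by 1 and i.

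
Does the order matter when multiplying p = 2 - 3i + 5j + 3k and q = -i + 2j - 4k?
Yes: pq = -1 - 28i - 11j - 9k ≠ -1 + 24i + 19j - 7k = qp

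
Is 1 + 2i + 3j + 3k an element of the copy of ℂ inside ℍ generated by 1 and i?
No. The quaternion 1 + 2i + 3j + 3k has j-coefficient y = 3 and k-coefficient z = 3, not both zero, so it does not lie in the complex subalgebra spanned by 1 and i.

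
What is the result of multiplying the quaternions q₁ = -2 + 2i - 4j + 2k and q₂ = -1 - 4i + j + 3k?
8 - 8i - 12j - 22k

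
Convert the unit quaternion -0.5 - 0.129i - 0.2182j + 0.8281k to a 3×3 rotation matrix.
[[-0.4667, 0.8844, 0.0046], [-0.7718, -0.4048, -0.4904], [-0.4318, -0.2324, 0.8715]]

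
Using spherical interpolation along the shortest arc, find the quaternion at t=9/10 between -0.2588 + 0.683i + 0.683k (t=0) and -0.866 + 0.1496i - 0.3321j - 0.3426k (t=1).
-0.883 + 0.247i - 0.3239j - 0.2331k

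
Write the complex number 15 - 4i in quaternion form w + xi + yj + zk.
15 - 4i + 0j + 0k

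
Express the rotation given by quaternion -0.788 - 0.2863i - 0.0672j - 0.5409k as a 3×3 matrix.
[[0.4058, -0.814, 0.4156], [0.8909, 0.2509, -0.3785], [0.2038, 0.5239, 0.827]]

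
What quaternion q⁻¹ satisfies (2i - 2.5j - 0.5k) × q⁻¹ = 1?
-0.1905i + 0.2381j + 0.0476k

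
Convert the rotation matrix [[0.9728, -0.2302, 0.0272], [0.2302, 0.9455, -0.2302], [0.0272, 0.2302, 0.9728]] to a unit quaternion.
0.9863 + 0.1167i + 0.1167k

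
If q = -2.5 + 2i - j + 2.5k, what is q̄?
-2.5 - 2i + j - 2.5k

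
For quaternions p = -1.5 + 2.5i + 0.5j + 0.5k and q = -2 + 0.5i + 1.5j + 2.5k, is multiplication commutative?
No: pq = -0.25 - 5.25i - 9.25j - 1.25k ≠ -0.25 - 6.25i + 2.75j - 8.25k = qp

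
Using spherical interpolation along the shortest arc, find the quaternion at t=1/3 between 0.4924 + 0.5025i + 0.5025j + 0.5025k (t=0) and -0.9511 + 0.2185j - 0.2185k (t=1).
0.7488 + 0.376i + 0.2886j + 0.4634k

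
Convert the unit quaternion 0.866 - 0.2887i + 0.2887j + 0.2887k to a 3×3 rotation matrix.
[[0.6666, -0.6667, 0.3333], [0.3333, 0.6666, 0.6667], [-0.6667, -0.3333, 0.6666]]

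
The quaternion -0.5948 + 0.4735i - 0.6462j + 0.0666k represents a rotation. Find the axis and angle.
axis = (0.589, -0.8039, 0.0828), θ = 253°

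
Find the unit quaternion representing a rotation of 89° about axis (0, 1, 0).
0.7133 + 0.7009j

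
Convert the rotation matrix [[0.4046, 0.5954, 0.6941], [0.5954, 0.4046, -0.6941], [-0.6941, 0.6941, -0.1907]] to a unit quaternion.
0.6361 + 0.5456i + 0.5456j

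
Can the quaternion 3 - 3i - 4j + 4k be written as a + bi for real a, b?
No. The quaternion 3 - 3i - 4j + 4k has j-coefficient y = -4 and k-coefficient z = 4, not both zero, so it does not lie in the complex subalgebra spanned by 1 and i.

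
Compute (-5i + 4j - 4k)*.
5i - 4j + 4k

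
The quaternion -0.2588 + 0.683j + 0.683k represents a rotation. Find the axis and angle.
axis = (0, √2/2, √2/2), θ = 7π/6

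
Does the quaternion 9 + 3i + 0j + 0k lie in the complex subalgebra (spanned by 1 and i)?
Yes. The quaternion 9 + 3i has j- and k-coefficients y = z = 0, so it lies in the complex subalgebra spanned by 1 and i.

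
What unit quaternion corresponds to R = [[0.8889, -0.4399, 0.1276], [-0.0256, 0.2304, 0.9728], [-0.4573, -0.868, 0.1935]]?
0.7604 - 0.6052i + 0.1923j + 0.1362k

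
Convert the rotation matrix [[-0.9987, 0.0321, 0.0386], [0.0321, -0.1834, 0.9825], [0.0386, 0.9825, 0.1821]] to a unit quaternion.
0.0251i + 0.639j + 0.7688k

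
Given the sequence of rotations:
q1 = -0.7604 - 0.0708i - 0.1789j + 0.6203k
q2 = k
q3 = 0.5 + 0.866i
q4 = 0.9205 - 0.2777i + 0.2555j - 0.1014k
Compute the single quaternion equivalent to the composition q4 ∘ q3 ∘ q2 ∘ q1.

q2 · q1 = -0.6203 + 0.1789i - 0.0708j - 0.7604k
q3 · q2 · q1 = -0.4651 - 0.4477i + 0.6231j - 0.4415k
q4 · q3 · q2 · q1 = -0.7564 - 0.3326i + 0.3775j - 0.4179k
-0.7564 - 0.3326i + 0.3775j - 0.4179k


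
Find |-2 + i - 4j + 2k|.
5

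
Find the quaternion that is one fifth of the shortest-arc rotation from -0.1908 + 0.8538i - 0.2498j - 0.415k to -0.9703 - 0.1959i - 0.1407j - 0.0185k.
-0.4679 + 0.7413i - 0.2759j - 0.3942k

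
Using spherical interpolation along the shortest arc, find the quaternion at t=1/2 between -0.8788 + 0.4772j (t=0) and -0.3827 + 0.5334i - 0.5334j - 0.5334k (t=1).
-0.8576 + 0.3626i - 0.0382j - 0.3626k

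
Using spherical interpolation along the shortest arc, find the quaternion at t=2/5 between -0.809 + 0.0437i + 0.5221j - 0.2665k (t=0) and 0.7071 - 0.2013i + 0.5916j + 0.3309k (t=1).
-0.9234 + 0.1308i + 0.0763j - 0.3528k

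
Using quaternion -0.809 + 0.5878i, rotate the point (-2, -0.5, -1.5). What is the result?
(-2, -1.581, 0.012)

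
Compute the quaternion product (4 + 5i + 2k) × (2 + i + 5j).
3 + 4i + 22j + 29k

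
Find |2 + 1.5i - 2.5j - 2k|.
4.062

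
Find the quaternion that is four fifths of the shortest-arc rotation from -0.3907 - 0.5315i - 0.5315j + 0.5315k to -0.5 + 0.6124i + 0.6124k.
-0.5623 + 0.4092i - 0.1471j + 0.7034k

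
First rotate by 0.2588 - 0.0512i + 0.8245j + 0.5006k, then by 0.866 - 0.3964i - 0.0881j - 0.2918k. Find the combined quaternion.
0.4225 + 0.0496i + 0.9046j + 0.0267k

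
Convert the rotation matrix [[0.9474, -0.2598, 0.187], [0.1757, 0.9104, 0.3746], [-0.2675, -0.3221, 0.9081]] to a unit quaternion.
0.9703 - 0.1795i + 0.1171j + 0.1122k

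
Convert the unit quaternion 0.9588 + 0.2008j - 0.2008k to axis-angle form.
axis = (0, √2/2, -√2/2), θ = 33°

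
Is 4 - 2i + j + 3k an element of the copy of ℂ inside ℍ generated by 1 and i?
No. The quaternion 4 - 2i + j + 3k has j-coefficient y = 1 and k-coefficient z = 3, not both zero, so it does not lie in the complex subalgebra spanned by 1 and i.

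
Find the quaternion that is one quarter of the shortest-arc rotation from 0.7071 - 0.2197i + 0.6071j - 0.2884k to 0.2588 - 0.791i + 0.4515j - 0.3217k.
0.625 - 0.3891i + 0.5995j - 0.3142k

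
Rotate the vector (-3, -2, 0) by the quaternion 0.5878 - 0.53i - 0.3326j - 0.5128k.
(-2.669, 0.926, -2.24)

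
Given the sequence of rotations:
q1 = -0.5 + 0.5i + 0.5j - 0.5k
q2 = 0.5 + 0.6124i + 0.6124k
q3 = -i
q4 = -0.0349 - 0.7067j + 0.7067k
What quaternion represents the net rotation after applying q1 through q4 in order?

q2 · q1 = -0.25 - 0.3624i + 0.8624j - 0.25k
q3 · q2 · q1 = -0.3624 + 0.25i - 0.25j - 0.8624k
q4 · q3 · q2 · q1 = 0.4454 + 0.7774i + 0.4415j - 0.0493k
0.4454 + 0.7774i + 0.4415j - 0.0493k


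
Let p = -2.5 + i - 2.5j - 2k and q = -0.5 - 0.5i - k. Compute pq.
-0.25 + 3.25i + 3.25j + 2.25k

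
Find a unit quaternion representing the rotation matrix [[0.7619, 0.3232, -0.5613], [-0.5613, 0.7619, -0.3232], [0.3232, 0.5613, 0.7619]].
0.9063 + 0.244i - 0.244j - 0.244k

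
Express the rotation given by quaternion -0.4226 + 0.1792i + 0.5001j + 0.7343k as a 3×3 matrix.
[[-0.5786, 0.7999, -0.1595], [-0.4414, -0.1426, 0.8859], [0.6859, 0.583, 0.4356]]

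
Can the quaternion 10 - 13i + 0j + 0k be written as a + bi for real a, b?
Yes. The quaternion 10 - 13i has j- and k-coefficients y = z = 0, so it lies in the complex subalgebra spanned by 1 and i.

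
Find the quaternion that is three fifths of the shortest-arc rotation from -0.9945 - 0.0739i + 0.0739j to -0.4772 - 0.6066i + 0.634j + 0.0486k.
-0.7739 - 0.438i + 0.4563j + 0.0324k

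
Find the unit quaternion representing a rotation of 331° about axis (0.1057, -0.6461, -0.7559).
-0.9681 + 0.0265i - 0.1618j - 0.1893k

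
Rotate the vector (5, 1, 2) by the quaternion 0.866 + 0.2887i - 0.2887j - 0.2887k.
(2.333, -3.334, 3.667)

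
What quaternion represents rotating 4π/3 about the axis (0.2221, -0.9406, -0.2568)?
-0.5 + 0.1923i - 0.8146j - 0.2224k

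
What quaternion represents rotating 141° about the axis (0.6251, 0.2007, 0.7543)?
0.3338 + 0.5892i + 0.1892j + 0.711k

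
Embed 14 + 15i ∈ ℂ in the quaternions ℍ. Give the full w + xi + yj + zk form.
14 + 15i + 0j + 0k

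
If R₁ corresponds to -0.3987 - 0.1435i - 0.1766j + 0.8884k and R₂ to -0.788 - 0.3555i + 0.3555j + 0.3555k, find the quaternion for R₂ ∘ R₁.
0.0101 + 0.6334i + 0.2622j - 0.728k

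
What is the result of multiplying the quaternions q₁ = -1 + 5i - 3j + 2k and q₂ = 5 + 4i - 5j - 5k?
-30 + 46i + 23j + 2k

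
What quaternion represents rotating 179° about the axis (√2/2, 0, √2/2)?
0.0087 + 0.7071i + 0.7071k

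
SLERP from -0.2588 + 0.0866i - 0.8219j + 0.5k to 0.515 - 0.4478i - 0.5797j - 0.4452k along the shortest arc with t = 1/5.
-0.0896 - 0.0511i - 0.9366j + 0.3349k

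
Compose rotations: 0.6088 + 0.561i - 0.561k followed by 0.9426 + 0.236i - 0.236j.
0.4415 + 0.8049i - 0.0113j - 0.3964k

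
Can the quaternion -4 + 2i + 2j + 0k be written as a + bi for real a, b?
No. The quaternion -4 + 2i + 2j has j-coefficient y = 2 and k-coefficient z = 0, not both zero, so it does not lie in the complex subalgebra spanned by 1 and i.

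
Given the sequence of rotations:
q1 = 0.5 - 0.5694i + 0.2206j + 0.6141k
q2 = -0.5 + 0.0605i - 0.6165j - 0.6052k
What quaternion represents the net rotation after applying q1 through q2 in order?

q2 · q1 = 0.2921 + 0.0699i - 0.1111j - 0.9473k
0.2921 + 0.0699i - 0.1111j - 0.9473k


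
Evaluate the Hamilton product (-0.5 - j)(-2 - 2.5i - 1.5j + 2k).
-0.5 - 0.75i + 2.75j - 3.5k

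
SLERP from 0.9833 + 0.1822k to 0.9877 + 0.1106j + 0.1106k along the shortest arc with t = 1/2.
0.9876 + 0.0554j + 0.1467k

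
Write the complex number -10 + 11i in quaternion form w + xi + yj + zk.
-10 + 11i + 0j + 0k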